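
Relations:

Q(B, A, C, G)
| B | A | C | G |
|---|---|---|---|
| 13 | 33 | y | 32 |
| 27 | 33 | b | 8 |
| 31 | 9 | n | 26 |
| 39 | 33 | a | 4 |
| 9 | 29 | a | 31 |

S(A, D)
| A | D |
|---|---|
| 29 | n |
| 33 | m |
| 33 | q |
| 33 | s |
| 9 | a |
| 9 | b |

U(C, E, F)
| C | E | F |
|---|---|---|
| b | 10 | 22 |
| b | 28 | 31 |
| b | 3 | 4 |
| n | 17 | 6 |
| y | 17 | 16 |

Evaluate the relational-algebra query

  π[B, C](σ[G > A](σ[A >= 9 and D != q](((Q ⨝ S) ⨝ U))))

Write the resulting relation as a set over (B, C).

{(31, n)}

Natural join on A: {(13, 33, y, 32, m), (13, 33, y, 32, q), (13, 33, y, 32, s), (27, 33, b, 8, m), (27, 33, b, 8, q), (27, 33, b, 8, s), (31, 9, n, 26, a), (31, 9, n, 26, b), (39, 33, a, 4, m), (39, 33, a, 4, q), (39, 33, a, 4, s), (9, 29, a, 31, n)}
Natural join on C: {(13, 33, y, 32, m, 17, 16), (13, 33, y, 32, q, 17, 16), (13, 33, y, 32, s, 17, 16), (27, 33, b, 8, m, 10, 22), (27, 33, b, 8, m, 28, 31), (27, 33, b, 8, m, 3, 4), (27, 33, b, 8, q, 10, 22), (27, 33, b, 8, q, 28, 31), (27, 33, b, 8, q, 3, 4), (27, 33, b, 8, s, 10, 22), (27, 33, b, 8, s, 28, 31), (27, 33, b, 8, s, 3, 4), (31, 9, n, 26, a, 17, 6), (31, 9, n, 26, b, 17, 6)}
Filtering on A >= 9 and D != q leaves {(13, 33, y, 32, m, 17, 16), (13, 33, y, 32, s, 17, 16), (27, 33, b, 8, m, 10, 22), (27, 33, b, 8, m, 28, 31), (27, 33, b, 8, m, 3, 4), (27, 33, b, 8, s, 10, 22), (27, 33, b, 8, s, 28, 31), (27, 33, b, 8, s, 3, 4), (31, 9, n, 26, a, 17, 6), (31, 9, n, 26, b, 17, 6)}.
Filtering on G > A leaves {(31, 9, n, 26, a, 17, 6), (31, 9, n, 26, b, 17, 6)}.
Keep only column(s) B, C (1 duplicate(s) eliminated): {(31, n)}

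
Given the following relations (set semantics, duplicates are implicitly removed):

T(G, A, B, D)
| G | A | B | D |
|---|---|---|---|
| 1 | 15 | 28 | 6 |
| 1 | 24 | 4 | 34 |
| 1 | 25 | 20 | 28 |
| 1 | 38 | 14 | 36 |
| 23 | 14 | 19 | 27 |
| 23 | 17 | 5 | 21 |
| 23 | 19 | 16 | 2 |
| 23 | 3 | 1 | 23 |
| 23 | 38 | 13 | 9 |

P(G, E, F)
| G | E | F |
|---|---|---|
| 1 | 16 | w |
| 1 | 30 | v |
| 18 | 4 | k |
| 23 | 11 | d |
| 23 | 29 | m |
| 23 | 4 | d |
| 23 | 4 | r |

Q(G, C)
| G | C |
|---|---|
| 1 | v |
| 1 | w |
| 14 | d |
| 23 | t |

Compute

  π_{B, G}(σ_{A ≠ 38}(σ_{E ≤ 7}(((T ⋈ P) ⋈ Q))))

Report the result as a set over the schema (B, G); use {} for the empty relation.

{(1, 23), (16, 23), (19, 23), (5, 23)}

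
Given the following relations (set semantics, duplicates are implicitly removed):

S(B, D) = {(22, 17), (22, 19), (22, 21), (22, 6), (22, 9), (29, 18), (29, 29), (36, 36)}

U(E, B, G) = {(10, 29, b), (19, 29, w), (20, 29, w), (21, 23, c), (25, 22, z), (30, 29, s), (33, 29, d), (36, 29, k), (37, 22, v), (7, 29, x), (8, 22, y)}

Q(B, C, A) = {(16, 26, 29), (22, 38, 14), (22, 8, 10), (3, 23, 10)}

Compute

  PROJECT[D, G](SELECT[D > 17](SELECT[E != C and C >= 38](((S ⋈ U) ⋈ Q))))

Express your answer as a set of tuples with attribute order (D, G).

{(19, v), (19, y), (19, z), (21, v), (21, y), (21, z)}

Joining S and U on B yields {(22, 17, 25, z), (22, 17, 37, v), (22, 17, 8, y), (22, 19, 25, z), (22, 19, 37, v), (22, 19, 8, y), (22, 21, 25, z), (22, 21, 37, v), (22, 21, 8, y), (22, 6, 25, z), (22, 6, 37, v), (22, 6, 8, y), (22, 9, 25, z), (22, 9, 37, v), (22, 9, 8, y), (29, 18, 10, b), (29, 18, 19, w), (29, 18, 20, w), (29, 18, 30, s), (29, 18, 33, d), (29, 18, 36, k), (29, 18, 7, x), (29, 29, 10, b), (29, 29, 19, w), (29, 29, 20, w), (29, 29, 30, s), (29, 29, 33, d), (29, 29, 36, k), (29, 29, 7, x)}.
Joining (S ⋈ U) and Q on B yields {(22, 17, 25, z, 38, 14), (22, 17, 25, z, 8, 10), (22, 17, 37, v, 38, 14), (22, 17, 37, v, 8, 10), (22, 17, 8, y, 38, 14), (22, 17, 8, y, 8, 10), (22, 19, 25, z, 38, 14), (22, 19, 25, z, 8, 10), (22, 19, 37, v, 38, 14), (22, 19, 37, v, 8, 10), (22, 19, 8, y, 38, 14), (22, 19, 8, y, 8, 10), (22, 21, 25, z, 38, 14), (22, 21, 25, z, 8, 10), (22, 21, 37, v, 38, 14), (22, 21, 37, v, 8, 10), (22, 21, 8, y, 38, 14), (22, 21, 8, y, 8, 10), (22, 6, 25, z, 38, 14), (22, 6, 25, z, 8, 10), (22, 6, 37, v, 38, 14), (22, 6, 37, v, 8, 10), (22, 6, 8, y, 38, 14), (22, 6, 8, y, 8, 10), (22, 9, 25, z, 38, 14), (22, 9, 25, z, 8, 10), (22, 9, 37, v, 38, 14), (22, 9, 37, v, 8, 10), (22, 9, 8, y, 38, 14), (22, 9, 8, y, 8, 10)}.
Filtering on E != C and C >= 38 leaves {(22, 17, 25, z, 38, 14), (22, 17, 37, v, 38, 14), (22, 17, 8, y, 38, 14), (22, 19, 25, z, 38, 14), (22, 19, 37, v, 38, 14), (22, 19, 8, y, 38, 14), (22, 21, 25, z, 38, 14), (22, 21, 37, v, 38, 14), (22, 21, 8, y, 38, 14), (22, 6, 25, z, 38, 14), (22, 6, 37, v, 38, 14), (22, 6, 8, y, 38, 14), (22, 9, 25, z, 38, 14), (22, 9, 37, v, 38, 14), (22, 9, 8, y, 38, 14)}.
Filtering on D > 17 leaves {(22, 19, 25, z, 38, 14), (22, 19, 37, v, 38, 14), (22, 19, 8, y, 38, 14), (22, 21, 25, z, 38, 14), (22, 21, 37, v, 38, 14), (22, 21, 8, y, 38, 14)}.
π_{D, G} gives {(19, v), (19, y), (19, z), (21, v), (21, y), (21, z)}.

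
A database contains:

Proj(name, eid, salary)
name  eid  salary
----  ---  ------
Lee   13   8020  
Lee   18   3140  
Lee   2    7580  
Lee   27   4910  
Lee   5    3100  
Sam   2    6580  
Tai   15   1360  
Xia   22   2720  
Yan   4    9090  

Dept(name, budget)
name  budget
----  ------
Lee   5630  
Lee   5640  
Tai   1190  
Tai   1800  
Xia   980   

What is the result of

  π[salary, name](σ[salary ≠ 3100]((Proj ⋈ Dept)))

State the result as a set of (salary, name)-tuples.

Natural join on name: {(Lee, 13, 8020, 5630), (Lee, 13, 8020, 5640), (Lee, 18, 3140, 5630), (Lee, 18, 3140, 5640), (Lee, 2, 7580, 5630), (Lee, 2, 7580, 5640), (Lee, 27, 4910, 5630), (Lee, 27, 4910, 5640), (Lee, 5, 3100, 5630), (Lee, 5, 3100, 5640), (Tai, 15, 1360, 1190), (Tai, 15, 1360, 1800), (Xia, 22, 2720, 980)}
Apply σ_{salary ≠ 3100}; surviving tuples: {(Lee, 13, 8020, 5630), (Lee, 13, 8020, 5640), (Lee, 18, 3140, 5630), (Lee, 18, 3140, 5640), (Lee, 2, 7580, 5630), (Lee, 2, 7580, 5640), (Lee, 27, 4910, 5630), (Lee, 27, 4910, 5640), (Tai, 15, 1360, 1190), (Tai, 15, 1360, 1800), (Xia, 22, 2720, 980)}
π_{salary, name} gives {(1360, Tai), (2720, Xia), (3140, Lee), (4910, Lee), (7580, Lee), (8020, Lee)} (5 duplicate(s) eliminated).

{(1360, Tai), (2720, Xia), (3140, Lee), (4910, Lee), (7580, Lee), (8020, Lee)}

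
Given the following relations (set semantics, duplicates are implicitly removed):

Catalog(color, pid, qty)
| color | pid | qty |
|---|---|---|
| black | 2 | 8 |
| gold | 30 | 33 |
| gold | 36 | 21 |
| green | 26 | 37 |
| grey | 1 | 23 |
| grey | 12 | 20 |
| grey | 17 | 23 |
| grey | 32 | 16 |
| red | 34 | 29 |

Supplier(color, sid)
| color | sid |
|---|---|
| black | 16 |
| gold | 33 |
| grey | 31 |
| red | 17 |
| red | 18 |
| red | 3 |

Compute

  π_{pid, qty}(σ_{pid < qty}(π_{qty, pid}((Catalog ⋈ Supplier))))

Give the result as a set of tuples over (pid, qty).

Catalog ⋈ Supplier (natural join on color): {(black, 2, 8, 16), (gold, 30, 33, 33), (gold, 36, 21, 33), (grey, 1, 23, 31), (grey, 12, 20, 31), (grey, 17, 23, 31), (grey, 32, 16, 31), (red, 34, 29, 17), (red, 34, 29, 18), (red, 34, 29, 3)}
π[qty, pid]: project onto (qty, pid) (2 duplicate(s) eliminated) → {(16, 32), (20, 12), (21, 36), (23, 1), (23, 17), (29, 34), (33, 30), (8, 2)}
Filtering on pid < qty leaves {(20, 12), (23, 1), (23, 17), (33, 30), (8, 2)}.
π[pid, qty]: project onto (pid, qty) → {(1, 23), (12, 20), (17, 23), (2, 8), (30, 33)}

{(1, 23), (12, 20), (17, 23), (2, 8), (30, 33)}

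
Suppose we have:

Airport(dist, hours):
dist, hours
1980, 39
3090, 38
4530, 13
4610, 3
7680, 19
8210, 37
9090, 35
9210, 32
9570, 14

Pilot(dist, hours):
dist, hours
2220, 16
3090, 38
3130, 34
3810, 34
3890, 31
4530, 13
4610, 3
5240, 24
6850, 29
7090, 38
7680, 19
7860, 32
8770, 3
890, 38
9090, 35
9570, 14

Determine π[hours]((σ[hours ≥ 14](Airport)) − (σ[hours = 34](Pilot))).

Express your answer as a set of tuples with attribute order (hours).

{14, 19, 32, 35, 37, 38, 39}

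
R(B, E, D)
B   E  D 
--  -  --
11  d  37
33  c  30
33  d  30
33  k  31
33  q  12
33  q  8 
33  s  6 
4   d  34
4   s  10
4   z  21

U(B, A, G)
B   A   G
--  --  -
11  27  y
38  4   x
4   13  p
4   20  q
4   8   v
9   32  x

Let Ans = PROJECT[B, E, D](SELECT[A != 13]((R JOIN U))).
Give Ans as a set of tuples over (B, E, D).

{(11, d, 37), (4, d, 34), (4, s, 10), (4, z, 21)}

R ⋈ U (natural join on B): {(11, d, 37, 27, y), (4, d, 34, 13, p), (4, d, 34, 20, q), (4, d, 34, 8, v), (4, s, 10, 13, p), (4, s, 10, 20, q), (4, s, 10, 8, v), (4, z, 21, 13, p), (4, z, 21, 20, q), (4, z, 21, 8, v)}
σ[A != 13]: keep tuples satisfying A != 13 → {(11, d, 37, 27, y), (4, d, 34, 20, q), (4, d, 34, 8, v), (4, s, 10, 20, q), (4, s, 10, 8, v), (4, z, 21, 20, q), (4, z, 21, 8, v)}
π_{B, E, D} gives {(11, d, 37), (4, d, 34), (4, s, 10), (4, z, 21)} (3 duplicate(s) eliminated).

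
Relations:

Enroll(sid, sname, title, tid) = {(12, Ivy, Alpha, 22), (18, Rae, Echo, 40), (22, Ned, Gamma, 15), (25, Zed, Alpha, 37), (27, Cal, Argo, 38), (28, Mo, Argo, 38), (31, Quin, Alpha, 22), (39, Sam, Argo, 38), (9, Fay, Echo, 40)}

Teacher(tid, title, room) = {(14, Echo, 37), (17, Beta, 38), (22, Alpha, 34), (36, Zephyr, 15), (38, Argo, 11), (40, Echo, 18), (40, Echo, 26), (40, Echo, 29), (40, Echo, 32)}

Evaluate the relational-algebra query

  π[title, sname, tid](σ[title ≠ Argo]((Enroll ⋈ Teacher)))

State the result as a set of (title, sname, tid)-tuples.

{(Alpha, Ivy, 22), (Alpha, Quin, 22), (Echo, Fay, 40), (Echo, Rae, 40)}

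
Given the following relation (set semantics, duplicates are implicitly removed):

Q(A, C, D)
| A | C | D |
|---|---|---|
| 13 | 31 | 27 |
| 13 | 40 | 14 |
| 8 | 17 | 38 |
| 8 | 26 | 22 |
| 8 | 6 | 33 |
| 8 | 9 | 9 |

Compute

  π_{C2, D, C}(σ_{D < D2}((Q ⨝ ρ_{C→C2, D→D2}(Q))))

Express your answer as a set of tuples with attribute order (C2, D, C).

ρ[C→C2, D→D2]: schema becomes (A, C2, D2); tuples unchanged.
Natural join on A: {(13, 31, 27, 31, 27), (13, 31, 27, 40, 14), (13, 40, 14, 31, 27), (13, 40, 14, 40, 14), (8, 17, 38, 17, 38), (8, 17, 38, 26, 22), (8, 17, 38, 6, 33), (8, 17, 38, 9, 9), (8, 26, 22, 17, 38), (8, 26, 22, 26, 22), (8, 26, 22, 6, 33), (8, 26, 22, 9, 9), (8, 6, 33, 17, 38), (8, 6, 33, 26, 22), (8, 6, 33, 6, 33), (8, 6, 33, 9, 9), (8, 9, 9, 17, 38), (8, 9, 9, 26, 22), (8, 9, 9, 6, 33), (8, 9, 9, 9, 9)}
Selection D < D2: {(13, 40, 14, 31, 27), (8, 26, 22, 17, 38), (8, 26, 22, 6, 33), (8, 6, 33, 17, 38), (8, 9, 9, 17, 38), (8, 9, 9, 26, 22), (8, 9, 9, 6, 33)}
Keep only column(s) C2, D, C: {(17, 22, 26), (17, 33, 6), (17, 9, 9), (26, 9, 9), (31, 14, 40), (6, 22, 26), (6, 9, 9)}

{(17, 22, 26), (17, 33, 6), (17, 9, 9), (26, 9, 9), (31, 14, 40), (6, 22, 26), (6, 9, 9)}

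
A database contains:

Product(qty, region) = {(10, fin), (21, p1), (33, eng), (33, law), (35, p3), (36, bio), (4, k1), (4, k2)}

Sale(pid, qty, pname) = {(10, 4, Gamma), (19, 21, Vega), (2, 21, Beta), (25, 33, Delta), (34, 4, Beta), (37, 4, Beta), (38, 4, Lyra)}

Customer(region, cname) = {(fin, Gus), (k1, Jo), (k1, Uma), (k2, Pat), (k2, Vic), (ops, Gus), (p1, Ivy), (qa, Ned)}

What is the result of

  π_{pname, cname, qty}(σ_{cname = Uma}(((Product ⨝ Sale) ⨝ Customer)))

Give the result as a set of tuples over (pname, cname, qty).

{(Beta, Uma, 4), (Gamma, Uma, 4), (Lyra, Uma, 4)}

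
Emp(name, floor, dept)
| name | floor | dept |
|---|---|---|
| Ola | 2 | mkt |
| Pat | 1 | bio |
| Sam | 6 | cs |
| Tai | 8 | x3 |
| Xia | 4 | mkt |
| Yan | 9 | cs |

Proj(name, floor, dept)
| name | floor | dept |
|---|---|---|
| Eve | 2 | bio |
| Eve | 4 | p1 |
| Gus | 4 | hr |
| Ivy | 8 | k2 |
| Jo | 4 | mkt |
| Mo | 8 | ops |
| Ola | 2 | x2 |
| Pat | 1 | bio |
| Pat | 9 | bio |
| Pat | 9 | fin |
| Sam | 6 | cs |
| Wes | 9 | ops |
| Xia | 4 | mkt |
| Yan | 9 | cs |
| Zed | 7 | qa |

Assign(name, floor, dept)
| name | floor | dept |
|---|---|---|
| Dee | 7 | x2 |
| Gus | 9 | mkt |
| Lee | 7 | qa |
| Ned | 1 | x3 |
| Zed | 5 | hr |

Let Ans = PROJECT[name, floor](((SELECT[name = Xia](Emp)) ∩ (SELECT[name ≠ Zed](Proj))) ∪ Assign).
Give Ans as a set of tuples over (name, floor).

σ[name = Xia]: keep tuples satisfying name = Xia → {(Xia, 4, mkt)}
σ[name ≠ Zed]: keep tuples satisfying name ≠ Zed → {(Eve, 2, bio), (Eve, 4, p1), (Gus, 4, hr), (Ivy, 8, k2), (Jo, 4, mkt), (Mo, 8, ops), (Ola, 2, x2), (Pat, 1, bio), (Pat, 9, bio), (Pat, 9, fin), (Sam, 6, cs), (Wes, 9, ops), (Xia, 4, mkt), (Yan, 9, cs)}
Taking the intersection: {(Xia, 4, mkt)}
Taking the union: {(Dee, 7, x2), (Gus, 9, mkt), (Lee, 7, qa), (Ned, 1, x3), (Xia, 4, mkt), (Zed, 5, hr)}
π_{name, floor} gives {(Dee, 7), (Gus, 9), (Lee, 7), (Ned, 1), (Xia, 4), (Zed, 5)}.

{(Dee, 7), (Gus, 9), (Lee, 7), (Ned, 1), (Xia, 4), (Zed, 5)}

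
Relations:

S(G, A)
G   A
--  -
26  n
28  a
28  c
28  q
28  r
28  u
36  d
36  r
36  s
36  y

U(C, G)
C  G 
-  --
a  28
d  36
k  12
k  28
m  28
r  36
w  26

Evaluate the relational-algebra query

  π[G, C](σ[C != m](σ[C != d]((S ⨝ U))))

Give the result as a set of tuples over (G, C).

{(26, w), (28, a), (28, k), (36, r)}

S ⋈ U (natural join on G): {(26, n, w), (28, a, a), (28, a, k), (28, a, m), (28, c, a), (28, c, k), (28, c, m), (28, q, a), (28, q, k), (28, q, m), (28, r, a), (28, r, k), (28, r, m), (28, u, a), (28, u, k), (28, u, m), (36, d, d), (36, d, r), (36, r, d), (36, r, r), (36, s, d), (36, s, r), (36, y, d), (36, y, r)}
Selection C != d: {(26, n, w), (28, a, a), (28, a, k), (28, a, m), (28, c, a), (28, c, k), (28, c, m), (28, q, a), (28, q, k), (28, q, m), (28, r, a), (28, r, k), (28, r, m), (28, u, a), (28, u, k), (28, u, m), (36, d, r), (36, r, r), (36, s, r), (36, y, r)}
Selection C != m: {(26, n, w), (28, a, a), (28, a, k), (28, c, a), (28, c, k), (28, q, a), (28, q, k), (28, r, a), (28, r, k), (28, u, a), (28, u, k), (36, d, r), (36, r, r), (36, s, r), (36, y, r)}
Keep only column(s) G, C (11 duplicate(s) eliminated): {(26, w), (28, a), (28, k), (36, r)}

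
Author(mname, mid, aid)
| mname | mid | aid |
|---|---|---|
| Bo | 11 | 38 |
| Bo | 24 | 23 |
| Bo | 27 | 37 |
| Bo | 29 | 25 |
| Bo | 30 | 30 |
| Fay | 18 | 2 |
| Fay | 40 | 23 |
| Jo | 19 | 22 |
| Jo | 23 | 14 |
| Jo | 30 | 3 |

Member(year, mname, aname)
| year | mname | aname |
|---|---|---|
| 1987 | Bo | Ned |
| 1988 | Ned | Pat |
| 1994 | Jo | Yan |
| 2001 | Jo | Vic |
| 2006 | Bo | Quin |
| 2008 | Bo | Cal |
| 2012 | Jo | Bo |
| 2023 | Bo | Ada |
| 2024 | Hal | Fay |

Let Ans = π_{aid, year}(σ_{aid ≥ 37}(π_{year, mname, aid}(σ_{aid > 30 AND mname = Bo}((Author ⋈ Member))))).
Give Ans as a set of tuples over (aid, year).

{(37, 1987), (37, 2006), (37, 2008), (37, 2023), (38, 1987), (38, 2006), (38, 2008), (38, 2023)}

Joining Author and Member on mname yields {(Bo, 11, 38, 1987, Ned), (Bo, 11, 38, 2006, Quin), (Bo, 11, 38, 2008, Cal), (Bo, 11, 38, 2023, Ada), (Bo, 24, 23, 1987, Ned), (Bo, 24, 23, 2006, Quin), (Bo, 24, 23, 2008, Cal), (Bo, 24, 23, 2023, Ada), (Bo, 27, 37, 1987, Ned), (Bo, 27, 37, 2006, Quin), (Bo, 27, 37, 2008, Cal), (Bo, 27, 37, 2023, Ada), (Bo, 29, 25, 1987, Ned), (Bo, 29, 25, 2006, Quin), (Bo, 29, 25, 2008, Cal), (Bo, 29, 25, 2023, Ada), (Bo, 30, 30, 1987, Ned), (Bo, 30, 30, 2006, Quin), (Bo, 30, 30, 2008, Cal), (Bo, 30, 30, 2023, Ada), (Jo, 19, 22, 1994, Yan), (Jo, 19, 22, 2001, Vic), (Jo, 19, 22, 2012, Bo), (Jo, 23, 14, 1994, Yan), (Jo, 23, 14, 2001, Vic), (Jo, 23, 14, 2012, Bo), (Jo, 30, 3, 1994, Yan), (Jo, 30, 3, 2001, Vic), (Jo, 30, 3, 2012, Bo)}.
σ[aid > 30 AND mname = Bo]: keep tuples satisfying aid > 30 AND mname = Bo → {(Bo, 11, 38, 1987, Ned), (Bo, 11, 38, 2006, Quin), (Bo, 11, 38, 2008, Cal), (Bo, 11, 38, 2023, Ada), (Bo, 27, 37, 1987, Ned), (Bo, 27, 37, 2006, Quin), (Bo, 27, 37, 2008, Cal), (Bo, 27, 37, 2023, Ada)}
π[year, mname, aid]: project onto (year, mname, aid) → {(1987, Bo, 37), (1987, Bo, 38), (2006, Bo, 37), (2006, Bo, 38), (2008, Bo, 37), (2008, Bo, 38), (2023, Bo, 37), (2023, Bo, 38)}
σ[aid ≥ 37]: keep tuples satisfying aid ≥ 37 → {(1987, Bo, 37), (1987, Bo, 38), (2006, Bo, 37), (2006, Bo, 38), (2008, Bo, 37), (2008, Bo, 38), (2023, Bo, 37), (2023, Bo, 38)}
π[aid, year]: project onto (aid, year) → {(37, 1987), (37, 2006), (37, 2008), (37, 2023), (38, 1987), (38, 2006), (38, 2008), (38, 2023)}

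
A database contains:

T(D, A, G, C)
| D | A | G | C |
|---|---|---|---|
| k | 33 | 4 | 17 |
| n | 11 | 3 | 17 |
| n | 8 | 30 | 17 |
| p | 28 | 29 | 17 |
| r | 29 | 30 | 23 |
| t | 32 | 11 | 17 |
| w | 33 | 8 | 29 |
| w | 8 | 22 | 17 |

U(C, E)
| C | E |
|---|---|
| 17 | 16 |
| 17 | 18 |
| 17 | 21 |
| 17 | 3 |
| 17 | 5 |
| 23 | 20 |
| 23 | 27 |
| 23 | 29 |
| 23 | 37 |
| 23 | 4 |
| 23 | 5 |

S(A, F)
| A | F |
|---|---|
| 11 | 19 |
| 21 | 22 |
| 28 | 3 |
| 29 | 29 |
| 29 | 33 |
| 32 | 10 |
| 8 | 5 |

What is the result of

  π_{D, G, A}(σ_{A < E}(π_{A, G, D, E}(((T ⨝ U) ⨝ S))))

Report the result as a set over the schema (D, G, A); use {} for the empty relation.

{(n, 3, 11), (n, 30, 8), (r, 30, 29), (w, 22, 8)}

T ⋈ U (natural join on C): {(k, 33, 4, 17, 16), (k, 33, 4, 17, 18), (k, 33, 4, 17, 21), (k, 33, 4, 17, 3), (k, 33, 4, 17, 5), (n, 11, 3, 17, 16), (n, 11, 3, 17, 18), (n, 11, 3, 17, 21), (n, 11, 3, 17, 3), (n, 11, 3, 17, 5), (n, 8, 30, 17, 16), (n, 8, 30, 17, 18), (n, 8, 30, 17, 21), (n, 8, 30, 17, 3), (n, 8, 30, 17, 5), (p, 28, 29, 17, 16), (p, 28, 29, 17, 18), (p, 28, 29, 17, 21), (p, 28, 29, 17, 3), (p, 28, 29, 17, 5), (r, 29, 30, 23, 20), (r, 29, 30, 23, 27), (r, 29, 30, 23, 29), (r, 29, 30, 23, 37), (r, 29, 30, 23, 4), (r, 29, 30, 23, 5), (t, 32, 11, 17, 16), (t, 32, 11, 17, 18), (t, 32, 11, 17, 21), (t, 32, 11, 17, 3), (t, 32, 11, 17, 5), (w, 8, 22, 17, 16), (w, 8, 22, 17, 18), (w, 8, 22, 17, 21), (w, 8, 22, 17, 3), (w, 8, 22, 17, 5)}
(T ⨝ U) ⋈ S (natural join on A): {(n, 11, 3, 17, 16, 19), (n, 11, 3, 17, 18, 19), (n, 11, 3, 17, 21, 19), (n, 11, 3, 17, 3, 19), (n, 11, 3, 17, 5, 19), (n, 8, 30, 17, 16, 5), (n, 8, 30, 17, 18, 5), (n, 8, 30, 17, 21, 5), (n, 8, 30, 17, 3, 5), (n, 8, 30, 17, 5, 5), (p, 28, 29, 17, 16, 3), (p, 28, 29, 17, 18, 3), (p, 28, 29, 17, 21, 3), (p, 28, 29, 17, 3, 3), (p, 28, 29, 17, 5, 3), (r, 29, 30, 23, 20, 29), (r, 29, 30, 23, 20, 33), (r, 29, 30, 23, 27, 29), (r, 29, 30, 23, 27, 33), (r, 29, 30, 23, 29, 29), (r, 29, 30, 23, 29, 33), (r, 29, 30, 23, 37, 29), (r, 29, 30, 23, 37, 33), (r, 29, 30, 23, 4, 29), (r, 29, 30, 23, 4, 33), (r, 29, 30, 23, 5, 29), (r, 29, 30, 23, 5, 33), (t, 32, 11, 17, 16, 10), (t, 32, 11, 17, 18, 10), (t, 32, 11, 17, 21, 10), (t, 32, 11, 17, 3, 10), (t, 32, 11, 17, 5, 10), (w, 8, 22, 17, 16, 5), (w, 8, 22, 17, 18, 5), (w, 8, 22, 17, 21, 5), (w, 8, 22, 17, 3, 5), (w, 8, 22, 17, 5, 5)}
Projecting to A, G, D, E (6 duplicate(s) eliminated): {(11, 3, n, 16), (11, 3, n, 18), (11, 3, n, 21), (11, 3, n, 3), (11, 3, n, 5), (28, 29, p, 16), (28, 29, p, 18), (28, 29, p, 21), (28, 29, p, 3), (28, 29, p, 5), (29, 30, r, 20), (29, 30, r, 27), (29, 30, r, 29), (29, 30, r, 37), (29, 30, r, 4), (29, 30, r, 5), (32, 11, t, 16), (32, 11, t, 18), (32, 11, t, 21), (32, 11, t, 3), (32, 11, t, 5), (8, 22, w, 16), (8, 22, w, 18), (8, 22, w, 21), (8, 22, w, 3), (8, 22, w, 5), (8, 30, n, 16), (8, 30, n, 18), (8, 30, n, 21), (8, 30, n, 3), (8, 30, n, 5)}
σ[A < E]: keep tuples satisfying A < E → {(11, 3, n, 16), (11, 3, n, 18), (11, 3, n, 21), (29, 30, r, 37), (8, 22, w, 16), (8, 22, w, 18), (8, 22, w, 21), (8, 30, n, 16), (8, 30, n, 18), (8, 30, n, 21)}
Projecting to D, G, A (6 duplicate(s) eliminated): {(n, 3, 11), (n, 30, 8), (r, 30, 29), (w, 22, 8)}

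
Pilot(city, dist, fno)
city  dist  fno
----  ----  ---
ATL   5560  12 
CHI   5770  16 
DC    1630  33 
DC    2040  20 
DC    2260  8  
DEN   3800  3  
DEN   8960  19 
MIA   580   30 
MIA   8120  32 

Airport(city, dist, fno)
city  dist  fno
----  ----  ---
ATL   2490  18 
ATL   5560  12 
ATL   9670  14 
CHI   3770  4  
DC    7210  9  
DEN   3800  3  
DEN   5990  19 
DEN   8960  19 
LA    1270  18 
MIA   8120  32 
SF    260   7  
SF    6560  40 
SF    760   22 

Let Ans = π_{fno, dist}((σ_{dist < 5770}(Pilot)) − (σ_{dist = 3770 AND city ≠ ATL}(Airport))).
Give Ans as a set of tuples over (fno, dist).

{(12, 5560), (20, 2040), (3, 3800), (30, 580), (33, 1630), (8, 2260)}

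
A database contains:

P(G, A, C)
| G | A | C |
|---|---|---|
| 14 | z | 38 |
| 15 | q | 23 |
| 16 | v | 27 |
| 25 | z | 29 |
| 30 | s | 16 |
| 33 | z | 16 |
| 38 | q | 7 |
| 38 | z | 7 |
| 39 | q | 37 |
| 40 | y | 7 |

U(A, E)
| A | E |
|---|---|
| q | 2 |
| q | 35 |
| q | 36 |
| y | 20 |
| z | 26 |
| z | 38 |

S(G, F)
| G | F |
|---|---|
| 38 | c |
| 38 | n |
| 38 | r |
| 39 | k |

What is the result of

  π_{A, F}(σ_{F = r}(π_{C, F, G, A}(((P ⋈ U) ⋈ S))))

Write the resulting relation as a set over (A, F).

P ⋈ U (natural join on A): {(14, z, 38, 26), (14, z, 38, 38), (15, q, 23, 2), (15, q, 23, 35), (15, q, 23, 36), (25, z, 29, 26), (25, z, 29, 38), (33, z, 16, 26), (33, z, 16, 38), (38, q, 7, 2), (38, q, 7, 35), (38, q, 7, 36), (38, z, 7, 26), (38, z, 7, 38), (39, q, 37, 2), (39, q, 37, 35), (39, q, 37, 36), (40, y, 7, 20)}
(P ⋈ U) ⋈ S (natural join on G): {(38, q, 7, 2, c), (38, q, 7, 2, n), (38, q, 7, 2, r), (38, q, 7, 35, c), (38, q, 7, 35, n), (38, q, 7, 35, r), (38, q, 7, 36, c), (38, q, 7, 36, n), (38, q, 7, 36, r), (38, z, 7, 26, c), (38, z, 7, 26, n), (38, z, 7, 26, r), (38, z, 7, 38, c), (38, z, 7, 38, n), (38, z, 7, 38, r), (39, q, 37, 2, k), (39, q, 37, 35, k), (39, q, 37, 36, k)}
π_{C, F, G, A} gives {(37, k, 39, q), (7, c, 38, q), (7, c, 38, z), (7, n, 38, q), (7, n, 38, z), (7, r, 38, q), (7, r, 38, z)} (11 duplicate(s) eliminated).
Selection F = r: {(7, r, 38, q), (7, r, 38, z)}
π_{A, F} gives {(q, r), (z, r)}.

{(q, r), (z, r)}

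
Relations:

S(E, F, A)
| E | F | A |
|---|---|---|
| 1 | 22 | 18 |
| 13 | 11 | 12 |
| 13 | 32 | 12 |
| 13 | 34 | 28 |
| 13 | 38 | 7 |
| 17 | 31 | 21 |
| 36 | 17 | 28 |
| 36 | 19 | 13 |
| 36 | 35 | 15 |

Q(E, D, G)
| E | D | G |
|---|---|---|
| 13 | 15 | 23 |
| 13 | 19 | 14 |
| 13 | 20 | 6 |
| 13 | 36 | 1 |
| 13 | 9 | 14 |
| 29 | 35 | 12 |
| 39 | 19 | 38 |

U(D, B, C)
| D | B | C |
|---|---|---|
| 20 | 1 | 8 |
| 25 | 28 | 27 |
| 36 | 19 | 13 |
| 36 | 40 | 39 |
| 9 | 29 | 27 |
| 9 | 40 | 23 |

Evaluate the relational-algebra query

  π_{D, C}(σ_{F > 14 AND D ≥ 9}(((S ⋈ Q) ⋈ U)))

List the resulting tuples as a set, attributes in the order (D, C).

Joining S and Q on E yields {(13, 11, 12, 15, 23), (13, 11, 12, 19, 14), (13, 11, 12, 20, 6), (13, 11, 12, 36, 1), (13, 11, 12, 9, 14), (13, 32, 12, 15, 23), (13, 32, 12, 19, 14), (13, 32, 12, 20, 6), (13, 32, 12, 36, 1), (13, 32, 12, 9, 14), (13, 34, 28, 15, 23), (13, 34, 28, 19, 14), (13, 34, 28, 20, 6), (13, 34, 28, 36, 1), (13, 34, 28, 9, 14), (13, 38, 7, 15, 23), (13, 38, 7, 19, 14), (13, 38, 7, 20, 6), (13, 38, 7, 36, 1), (13, 38, 7, 9, 14)}.
Joining (S ⋈ Q) and U on D yields {(13, 11, 12, 20, 6, 1, 8), (13, 11, 12, 36, 1, 19, 13), (13, 11, 12, 36, 1, 40, 39), (13, 11, 12, 9, 14, 29, 27), (13, 11, 12, 9, 14, 40, 23), (13, 32, 12, 20, 6, 1, 8), (13, 32, 12, 36, 1, 19, 13), (13, 32, 12, 36, 1, 40, 39), (13, 32, 12, 9, 14, 29, 27), (13, 32, 12, 9, 14, 40, 23), (13, 34, 28, 20, 6, 1, 8), (13, 34, 28, 36, 1, 19, 13), (13, 34, 28, 36, 1, 40, 39), (13, 34, 28, 9, 14, 29, 27), (13, 34, 28, 9, 14, 40, 23), (13, 38, 7, 20, 6, 1, 8), (13, 38, 7, 36, 1, 19, 13), (13, 38, 7, 36, 1, 40, 39), (13, 38, 7, 9, 14, 29, 27), (13, 38, 7, 9, 14, 40, 23)}.
σ[F > 14 AND D ≥ 9]: keep tuples satisfying F > 14 AND D ≥ 9 → {(13, 32, 12, 20, 6, 1, 8), (13, 32, 12, 36, 1, 19, 13), (13, 32, 12, 36, 1, 40, 39), (13, 32, 12, 9, 14, 29, 27), (13, 32, 12, 9, 14, 40, 23), (13, 34, 28, 20, 6, 1, 8), (13, 34, 28, 36, 1, 19, 13), (13, 34, 28, 36, 1, 40, 39), (13, 34, 28, 9, 14, 29, 27), (13, 34, 28, 9, 14, 40, 23), (13, 38, 7, 20, 6, 1, 8), (13, 38, 7, 36, 1, 19, 13), (13, 38, 7, 36, 1, 40, 39), (13, 38, 7, 9, 14, 29, 27), (13, 38, 7, 9, 14, 40, 23)}
π_{D, C} gives {(20, 8), (36, 13), (36, 39), (9, 23), (9, 27)} (10 duplicate(s) eliminated).

{(20, 8), (36, 13), (36, 39), (9, 23), (9, 27)}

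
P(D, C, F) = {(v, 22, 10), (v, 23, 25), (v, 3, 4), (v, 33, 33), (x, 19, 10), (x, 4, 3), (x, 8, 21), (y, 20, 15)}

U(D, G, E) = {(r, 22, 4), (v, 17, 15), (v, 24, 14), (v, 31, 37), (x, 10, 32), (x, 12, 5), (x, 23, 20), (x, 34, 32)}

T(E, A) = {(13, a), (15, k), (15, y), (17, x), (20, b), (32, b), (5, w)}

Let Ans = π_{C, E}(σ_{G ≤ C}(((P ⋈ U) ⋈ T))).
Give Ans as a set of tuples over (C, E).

{(19, 32), (19, 5), (22, 15), (23, 15), (33, 15)}

P ⋈ U (natural join on D): {(v, 22, 10, 17, 15), (v, 22, 10, 24, 14), (v, 22, 10, 31, 37), (v, 23, 25, 17, 15), (v, 23, 25, 24, 14), (v, 23, 25, 31, 37), (v, 3, 4, 17, 15), (v, 3, 4, 24, 14), (v, 3, 4, 31, 37), (v, 33, 33, 17, 15), (v, 33, 33, 24, 14), (v, 33, 33, 31, 37), (x, 19, 10, 10, 32), (x, 19, 10, 12, 5), (x, 19, 10, 23, 20), (x, 19, 10, 34, 32), (x, 4, 3, 10, 32), (x, 4, 3, 12, 5), (x, 4, 3, 23, 20), (x, 4, 3, 34, 32), (x, 8, 21, 10, 32), (x, 8, 21, 12, 5), (x, 8, 21, 23, 20), (x, 8, 21, 34, 32)}
(P ⋈ U) ⋈ T (natural join on E): {(v, 22, 10, 17, 15, k), (v, 22, 10, 17, 15, y), (v, 23, 25, 17, 15, k), (v, 23, 25, 17, 15, y), (v, 3, 4, 17, 15, k), (v, 3, 4, 17, 15, y), (v, 33, 33, 17, 15, k), (v, 33, 33, 17, 15, y), (x, 19, 10, 10, 32, b), (x, 19, 10, 12, 5, w), (x, 19, 10, 23, 20, b), (x, 19, 10, 34, 32, b), (x, 4, 3, 10, 32, b), (x, 4, 3, 12, 5, w), (x, 4, 3, 23, 20, b), (x, 4, 3, 34, 32, b), (x, 8, 21, 10, 32, b), (x, 8, 21, 12, 5, w), (x, 8, 21, 23, 20, b), (x, 8, 21, 34, 32, b)}
σ[G ≤ C]: keep tuples satisfying G ≤ C → {(v, 22, 10, 17, 15, k), (v, 22, 10, 17, 15, y), (v, 23, 25, 17, 15, k), (v, 23, 25, 17, 15, y), (v, 33, 33, 17, 15, k), (v, 33, 33, 17, 15, y), (x, 19, 10, 10, 32, b), (x, 19, 10, 12, 5, w)}
Projecting to C, E (3 duplicate(s) eliminated): {(19, 32), (19, 5), (22, 15), (23, 15), (33, 15)}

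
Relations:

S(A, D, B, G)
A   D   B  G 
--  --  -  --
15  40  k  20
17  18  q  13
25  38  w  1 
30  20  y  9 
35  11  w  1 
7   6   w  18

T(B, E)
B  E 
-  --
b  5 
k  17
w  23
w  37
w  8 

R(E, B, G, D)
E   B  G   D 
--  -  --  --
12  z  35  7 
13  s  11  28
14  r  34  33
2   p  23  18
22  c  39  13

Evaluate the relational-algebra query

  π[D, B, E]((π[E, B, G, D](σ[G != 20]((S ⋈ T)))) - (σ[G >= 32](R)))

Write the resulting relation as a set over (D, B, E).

Natural join on B: {(15, 40, k, 20, 17), (25, 38, w, 1, 23), (25, 38, w, 1, 37), (25, 38, w, 1, 8), (35, 11, w, 1, 23), (35, 11, w, 1, 37), (35, 11, w, 1, 8), (7, 6, w, 18, 23), (7, 6, w, 18, 37), (7, 6, w, 18, 8)}
Selection G != 20: {(25, 38, w, 1, 23), (25, 38, w, 1, 37), (25, 38, w, 1, 8), (35, 11, w, 1, 23), (35, 11, w, 1, 37), (35, 11, w, 1, 8), (7, 6, w, 18, 23), (7, 6, w, 18, 37), (7, 6, w, 18, 8)}
π_{E, B, G, D} gives {(23, w, 1, 11), (23, w, 1, 38), (23, w, 18, 6), (37, w, 1, 11), (37, w, 1, 38), (37, w, 18, 6), (8, w, 1, 11), (8, w, 1, 38), (8, w, 18, 6)}.
Selection G >= 32: {(12, z, 35, 7), (14, r, 34, 33), (22, c, 39, 13)}
Set difference of the two operands is {(23, w, 1, 11), (23, w, 1, 38), (23, w, 18, 6), (37, w, 1, 11), (37, w, 1, 38), (37, w, 18, 6), (8, w, 1, 11), (8, w, 1, 38), (8, w, 18, 6)}.
π_{D, B, E} gives {(11, w, 23), (11, w, 37), (11, w, 8), (38, w, 23), (38, w, 37), (38, w, 8), (6, w, 23), (6, w, 37), (6, w, 8)}.

{(11, w, 23), (11, w, 37), (11, w, 8), (38, w, 23), (38, w, 37), (38, w, 8), (6, w, 23), (6, w, 37), (6, w, 8)}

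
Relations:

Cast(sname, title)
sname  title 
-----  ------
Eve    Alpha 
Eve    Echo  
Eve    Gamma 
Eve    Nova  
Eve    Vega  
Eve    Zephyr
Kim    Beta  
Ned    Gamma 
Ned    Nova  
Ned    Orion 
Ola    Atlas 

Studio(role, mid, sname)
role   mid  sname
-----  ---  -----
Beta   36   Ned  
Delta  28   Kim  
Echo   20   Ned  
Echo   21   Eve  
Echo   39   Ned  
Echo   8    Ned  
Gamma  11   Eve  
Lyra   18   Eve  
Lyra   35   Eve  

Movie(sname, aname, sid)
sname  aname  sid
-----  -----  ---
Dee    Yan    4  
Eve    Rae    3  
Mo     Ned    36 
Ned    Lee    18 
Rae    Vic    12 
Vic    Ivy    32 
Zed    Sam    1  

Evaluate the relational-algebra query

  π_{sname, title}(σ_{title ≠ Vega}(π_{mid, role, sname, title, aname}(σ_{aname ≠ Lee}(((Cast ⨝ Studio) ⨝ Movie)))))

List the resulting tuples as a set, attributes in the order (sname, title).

{(Eve, Alpha), (Eve, Echo), (Eve, Gamma), (Eve, Nova), (Eve, Zephyr)}

Natural join on sname: {(Eve, Alpha, Echo, 21), (Eve, Alpha, Gamma, 11), (Eve, Alpha, Lyra, 18), (Eve, Alpha, Lyra, 35), (Eve, Echo, Echo, 21), (Eve, Echo, Gamma, 11), (Eve, Echo, Lyra, 18), (Eve, Echo, Lyra, 35), (Eve, Gamma, Echo, 21), (Eve, Gamma, Gamma, 11), (Eve, Gamma, Lyra, 18), (Eve, Gamma, Lyra, 35), (Eve, Nova, Echo, 21), (Eve, Nova, Gamma, 11), (Eve, Nova, Lyra, 18), (Eve, Nova, Lyra, 35), (Eve, Vega, Echo, 21), (Eve, Vega, Gamma, 11), (Eve, Vega, Lyra, 18), (Eve, Vega, Lyra, 35), (Eve, Zephyr, Echo, 21), (Eve, Zephyr, Gamma, 11), (Eve, Zephyr, Lyra, 18), (Eve, Zephyr, Lyra, 35), (Kim, Beta, Delta, 28), (Ned, Gamma, Beta, 36), (Ned, Gamma, Echo, 20), (Ned, Gamma, Echo, 39), (Ned, Gamma, Echo, 8), (Ned, Nova, Beta, 36), (Ned, Nova, Echo, 20), (Ned, Nova, Echo, 39), (Ned, Nova, Echo, 8), (Ned, Orion, Beta, 36), (Ned, Orion, Echo, 20), (Ned, Orion, Echo, 39), (Ned, Orion, Echo, 8)}
Natural join on sname: {(Eve, Alpha, Echo, 21, Rae, 3), (Eve, Alpha, Gamma, 11, Rae, 3), (Eve, Alpha, Lyra, 18, Rae, 3), (Eve, Alpha, Lyra, 35, Rae, 3), (Eve, Echo, Echo, 21, Rae, 3), (Eve, Echo, Gamma, 11, Rae, 3), (Eve, Echo, Lyra, 18, Rae, 3), (Eve, Echo, Lyra, 35, Rae, 3), (Eve, Gamma, Echo, 21, Rae, 3), (Eve, Gamma, Gamma, 11, Rae, 3), (Eve, Gamma, Lyra, 18, Rae, 3), (Eve, Gamma, Lyra, 35, Rae, 3), (Eve, Nova, Echo, 21, Rae, 3), (Eve, Nova, Gamma, 11, Rae, 3), (Eve, Nova, Lyra, 18, Rae, 3), (Eve, Nova, Lyra, 35, Rae, 3), (Eve, Vega, Echo, 21, Rae, 3), (Eve, Vega, Gamma, 11, Rae, 3), (Eve, Vega, Lyra, 18, Rae, 3), (Eve, Vega, Lyra, 35, Rae, 3), (Eve, Zephyr, Echo, 21, Rae, 3), (Eve, Zephyr, Gamma, 11, Rae, 3), (Eve, Zephyr, Lyra, 18, Rae, 3), (Eve, Zephyr, Lyra, 35, Rae, 3), (Ned, Gamma, Beta, 36, Lee, 18), (Ned, Gamma, Echo, 20, Lee, 18), (Ned, Gamma, Echo, 39, Lee, 18), (Ned, Gamma, Echo, 8, Lee, 18), (Ned, Nova, Beta, 36, Lee, 18), (Ned, Nova, Echo, 20, Lee, 18), (Ned, Nova, Echo, 39, Lee, 18), (Ned, Nova, Echo, 8, Lee, 18), (Ned, Orion, Beta, 36, Lee, 18), (Ned, Orion, Echo, 20, Lee, 18), (Ned, Orion, Echo, 39, Lee, 18), (Ned, Orion, Echo, 8, Lee, 18)}
Apply σ_{aname ≠ Lee}; surviving tuples: {(Eve, Alpha, Echo, 21, Rae, 3), (Eve, Alpha, Gamma, 11, Rae, 3), (Eve, Alpha, Lyra, 18, Rae, 3), (Eve, Alpha, Lyra, 35, Rae, 3), (Eve, Echo, Echo, 21, Rae, 3), (Eve, Echo, Gamma, 11, Rae, 3), (Eve, Echo, Lyra, 18, Rae, 3), (Eve, Echo, Lyra, 35, Rae, 3), (Eve, Gamma, Echo, 21, Rae, 3), (Eve, Gamma, Gamma, 11, Rae, 3), (Eve, Gamma, Lyra, 18, Rae, 3), (Eve, Gamma, Lyra, 35, Rae, 3), (Eve, Nova, Echo, 21, Rae, 3), (Eve, Nova, Gamma, 11, Rae, 3), (Eve, Nova, Lyra, 18, Rae, 3), (Eve, Nova, Lyra, 35, Rae, 3), (Eve, Vega, Echo, 21, Rae, 3), (Eve, Vega, Gamma, 11, Rae, 3), (Eve, Vega, Lyra, 18, Rae, 3), (Eve, Vega, Lyra, 35, Rae, 3), (Eve, Zephyr, Echo, 21, Rae, 3), (Eve, Zephyr, Gamma, 11, Rae, 3), (Eve, Zephyr, Lyra, 18, Rae, 3), (Eve, Zephyr, Lyra, 35, Rae, 3)}
π_{mid, role, sname, title, aname} gives {(11, Gamma, Eve, Alpha, Rae), (11, Gamma, Eve, Echo, Rae), (11, Gamma, Eve, Gamma, Rae), (11, Gamma, Eve, Nova, Rae), (11, Gamma, Eve, Vega, Rae), (11, Gamma, Eve, Zephyr, Rae), (18, Lyra, Eve, Alpha, Rae), (18, Lyra, Eve, Echo, Rae), (18, Lyra, Eve, Gamma, Rae), (18, Lyra, Eve, Nova, Rae), (18, Lyra, Eve, Vega, Rae), (18, Lyra, Eve, Zephyr, Rae), (21, Echo, Eve, Alpha, Rae), (21, Echo, Eve, Echo, Rae), (21, Echo, Eve, Gamma, Rae), (21, Echo, Eve, Nova, Rae), (21, Echo, Eve, Vega, Rae), (21, Echo, Eve, Zephyr, Rae), (35, Lyra, Eve, Alpha, Rae), (35, Lyra, Eve, Echo, Rae), (35, Lyra, Eve, Gamma, Rae), (35, Lyra, Eve, Nova, Rae), (35, Lyra, Eve, Vega, Rae), (35, Lyra, Eve, Zephyr, Rae)}.
Apply σ_{title ≠ Vega}; surviving tuples: {(11, Gamma, Eve, Alpha, Rae), (11, Gamma, Eve, Echo, Rae), (11, Gamma, Eve, Gamma, Rae), (11, Gamma, Eve, Nova, Rae), (11, Gamma, Eve, Zephyr, Rae), (18, Lyra, Eve, Alpha, Rae), (18, Lyra, Eve, Echo, Rae), (18, Lyra, Eve, Gamma, Rae), (18, Lyra, Eve, Nova, Rae), (18, Lyra, Eve, Zephyr, Rae), (21, Echo, Eve, Alpha, Rae), (21, Echo, Eve, Echo, Rae), (21, Echo, Eve, Gamma, Rae), (21, Echo, Eve, Nova, Rae), (21, Echo, Eve, Zephyr, Rae), (35, Lyra, Eve, Alpha, Rae), (35, Lyra, Eve, Echo, Rae), (35, Lyra, Eve, Gamma, Rae), (35, Lyra, Eve, Nova, Rae), (35, Lyra, Eve, Zephyr, Rae)}
π_{sname, title} gives {(Eve, Alpha), (Eve, Echo), (Eve, Gamma), (Eve, Nova), (Eve, Zephyr)} (15 duplicate(s) eliminated).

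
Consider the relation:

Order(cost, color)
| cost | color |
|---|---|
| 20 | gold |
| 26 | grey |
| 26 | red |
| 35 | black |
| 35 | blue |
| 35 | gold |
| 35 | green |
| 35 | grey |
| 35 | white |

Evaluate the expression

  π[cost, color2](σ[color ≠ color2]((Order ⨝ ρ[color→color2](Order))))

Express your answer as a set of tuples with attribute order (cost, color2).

{(26, grey), (26, red), (35, black), (35, blue), (35, gold), (35, green), (35, grey), (35, white)}

ρ[color→color2]: schema becomes (cost, color2); tuples unchanged.
Natural join on cost: {(20, gold, gold), (26, grey, grey), (26, grey, red), (26, red, grey), (26, red, red), (35, black, black), (35, black, blue), (35, black, gold), (35, black, green), (35, black, grey), (35, black, white), (35, blue, black), (35, blue, blue), (35, blue, gold), (35, blue, green), (35, blue, grey), (35, blue, white), (35, gold, black), (35, gold, blue), (35, gold, gold), (35, gold, green), (35, gold, grey), (35, gold, white), (35, green, black), (35, green, blue), (35, green, gold), (35, green, green), (35, green, grey), (35, green, white), (35, grey, black), (35, grey, blue), (35, grey, gold), (35, grey, green), (35, grey, grey), (35, grey, white), (35, white, black), (35, white, blue), (35, white, gold), (35, white, green), (35, white, grey), (35, white, white)}
σ[color ≠ color2]: keep tuples satisfying color ≠ color2 → {(26, grey, red), (26, red, grey), (35, black, blue), (35, black, gold), (35, black, green), (35, black, grey), (35, black, white), (35, blue, black), (35, blue, gold), (35, blue, green), (35, blue, grey), (35, blue, white), (35, gold, black), (35, gold, blue), (35, gold, green), (35, gold, grey), (35, gold, white), (35, green, black), (35, green, blue), (35, green, gold), (35, green, grey), (35, green, white), (35, grey, black), (35, grey, blue), (35, grey, gold), (35, grey, green), (35, grey, white), (35, white, black), (35, white, blue), (35, white, gold), (35, white, green), (35, white, grey)}
Projecting to cost, color2 (24 duplicate(s) eliminated): {(26, grey), (26, red), (35, black), (35, blue), (35, gold), (35, green), (35, grey), (35, white)}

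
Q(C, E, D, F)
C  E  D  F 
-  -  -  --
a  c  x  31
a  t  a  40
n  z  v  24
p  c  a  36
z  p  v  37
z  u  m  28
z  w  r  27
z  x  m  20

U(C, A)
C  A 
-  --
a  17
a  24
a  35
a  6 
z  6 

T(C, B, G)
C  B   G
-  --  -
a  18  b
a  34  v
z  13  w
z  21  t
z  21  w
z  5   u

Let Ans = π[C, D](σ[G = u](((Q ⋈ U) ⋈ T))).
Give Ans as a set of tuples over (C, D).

Joining Q and U on C yields {(a, c, x, 31, 17), (a, c, x, 31, 24), (a, c, x, 31, 35), (a, c, x, 31, 6), (a, t, a, 40, 17), (a, t, a, 40, 24), (a, t, a, 40, 35), (a, t, a, 40, 6), (z, p, v, 37, 6), (z, u, m, 28, 6), (z, w, r, 27, 6), (z, x, m, 20, 6)}.
Joining (Q ⋈ U) and T on C yields {(a, c, x, 31, 17, 18, b), (a, c, x, 31, 17, 34, v), (a, c, x, 31, 24, 18, b), (a, c, x, 31, 24, 34, v), (a, c, x, 31, 35, 18, b), (a, c, x, 31, 35, 34, v), (a, c, x, 31, 6, 18, b), (a, c, x, 31, 6, 34, v), (a, t, a, 40, 17, 18, b), (a, t, a, 40, 17, 34, v), (a, t, a, 40, 24, 18, b), (a, t, a, 40, 24, 34, v), (a, t, a, 40, 35, 18, b), (a, t, a, 40, 35, 34, v), (a, t, a, 40, 6, 18, b), (a, t, a, 40, 6, 34, v), (z, p, v, 37, 6, 13, w), (z, p, v, 37, 6, 21, t), (z, p, v, 37, 6, 21, w), (z, p, v, 37, 6, 5, u), (z, u, m, 28, 6, 13, w), (z, u, m, 28, 6, 21, t), (z, u, m, 28, 6, 21, w), (z, u, m, 28, 6, 5, u), (z, w, r, 27, 6, 13, w), (z, w, r, 27, 6, 21, t), (z, w, r, 27, 6, 21, w), (z, w, r, 27, 6, 5, u), (z, x, m, 20, 6, 13, w), (z, x, m, 20, 6, 21, t), (z, x, m, 20, 6, 21, w), (z, x, m, 20, 6, 5, u)}.
σ[G = u]: keep tuples satisfying G = u → {(z, p, v, 37, 6, 5, u), (z, u, m, 28, 6, 5, u), (z, w, r, 27, 6, 5, u), (z, x, m, 20, 6, 5, u)}
π[C, D]: project onto (C, D) (1 duplicate(s) eliminated) → {(z, m), (z, r), (z, v)}

{(z, m), (z, r), (z, v)}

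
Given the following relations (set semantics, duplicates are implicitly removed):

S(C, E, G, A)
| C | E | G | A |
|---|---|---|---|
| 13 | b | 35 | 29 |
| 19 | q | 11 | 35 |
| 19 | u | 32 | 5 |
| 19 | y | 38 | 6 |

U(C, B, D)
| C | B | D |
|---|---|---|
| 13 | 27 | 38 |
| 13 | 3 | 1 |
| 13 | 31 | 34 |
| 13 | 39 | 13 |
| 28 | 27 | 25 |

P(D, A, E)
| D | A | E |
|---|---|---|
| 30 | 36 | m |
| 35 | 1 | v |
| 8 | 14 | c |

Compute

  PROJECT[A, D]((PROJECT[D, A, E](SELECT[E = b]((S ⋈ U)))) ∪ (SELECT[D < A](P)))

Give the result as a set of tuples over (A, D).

{(14, 8), (29, 1), (29, 13), (29, 34), (29, 38), (36, 30)}

Natural join on C: {(13, b, 35, 29, 27, 38), (13, b, 35, 29, 3, 1), (13, b, 35, 29, 31, 34), (13, b, 35, 29, 39, 13)}
Apply σ_{E = b}; surviving tuples: {(13, b, 35, 29, 27, 38), (13, b, 35, 29, 3, 1), (13, b, 35, 29, 31, 34), (13, b, 35, 29, 39, 13)}
Keep only column(s) D, A, E: {(1, 29, b), (13, 29, b), (34, 29, b), (38, 29, b)}
Apply σ_{D < A}; surviving tuples: {(30, 36, m), (8, 14, c)}
Taking the union: {(1, 29, b), (13, 29, b), (30, 36, m), (34, 29, b), (38, 29, b), (8, 14, c)}
Keep only column(s) A, D: {(14, 8), (29, 1), (29, 13), (29, 34), (29, 38), (36, 30)}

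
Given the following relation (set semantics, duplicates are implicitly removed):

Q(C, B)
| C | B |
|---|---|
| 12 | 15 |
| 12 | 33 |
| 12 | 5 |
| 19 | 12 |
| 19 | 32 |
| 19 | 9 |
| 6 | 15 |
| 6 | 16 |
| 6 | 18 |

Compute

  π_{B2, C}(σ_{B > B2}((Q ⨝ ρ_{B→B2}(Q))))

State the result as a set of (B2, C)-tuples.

{(12, 19), (15, 12), (15, 6), (16, 6), (5, 12), (9, 19)}

ρ[B→B2]: schema becomes (C, B2); tuples unchanged.
Natural join on C: {(12, 15, 15), (12, 15, 33), (12, 15, 5), (12, 33, 15), (12, 33, 33), (12, 33, 5), (12, 5, 15), (12, 5, 33), (12, 5, 5), (19, 12, 12), (19, 12, 32), (19, 12, 9), (19, 32, 12), (19, 32, 32), (19, 32, 9), (19, 9, 12), (19, 9, 32), (19, 9, 9), (6, 15, 15), (6, 15, 16), (6, 15, 18), (6, 16, 15), (6, 16, 16), (6, 16, 18), (6, 18, 15), (6, 18, 16), (6, 18, 18)}
Filtering on B > B2 leaves {(12, 15, 5), (12, 33, 15), (12, 33, 5), (19, 12, 9), (19, 32, 12), (19, 32, 9), (6, 16, 15), (6, 18, 15), (6, 18, 16)}.
π_{B2, C} gives {(12, 19), (15, 12), (15, 6), (16, 6), (5, 12), (9, 19)} (3 duplicate(s) eliminated).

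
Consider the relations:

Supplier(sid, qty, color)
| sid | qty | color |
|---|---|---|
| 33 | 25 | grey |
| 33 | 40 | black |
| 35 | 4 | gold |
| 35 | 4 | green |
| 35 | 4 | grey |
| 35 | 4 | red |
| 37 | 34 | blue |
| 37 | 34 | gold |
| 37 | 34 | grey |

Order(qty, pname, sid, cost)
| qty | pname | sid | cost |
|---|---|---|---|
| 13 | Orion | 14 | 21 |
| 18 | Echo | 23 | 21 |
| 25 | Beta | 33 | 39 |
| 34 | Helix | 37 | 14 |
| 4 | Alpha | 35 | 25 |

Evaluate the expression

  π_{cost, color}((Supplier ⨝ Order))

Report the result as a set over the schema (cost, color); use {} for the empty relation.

{(14, blue), (14, gold), (14, grey), (25, gold), (25, green), (25, grey), (25, red), (39, grey)}

Natural join on sid, qty: {(33, 25, grey, Beta, 39), (35, 4, gold, Alpha, 25), (35, 4, green, Alpha, 25), (35, 4, grey, Alpha, 25), (35, 4, red, Alpha, 25), (37, 34, blue, Helix, 14), (37, 34, gold, Helix, 14), (37, 34, grey, Helix, 14)}
Keep only column(s) cost, color: {(14, blue), (14, gold), (14, grey), (25, gold), (25, green), (25, grey), (25, red), (39, grey)}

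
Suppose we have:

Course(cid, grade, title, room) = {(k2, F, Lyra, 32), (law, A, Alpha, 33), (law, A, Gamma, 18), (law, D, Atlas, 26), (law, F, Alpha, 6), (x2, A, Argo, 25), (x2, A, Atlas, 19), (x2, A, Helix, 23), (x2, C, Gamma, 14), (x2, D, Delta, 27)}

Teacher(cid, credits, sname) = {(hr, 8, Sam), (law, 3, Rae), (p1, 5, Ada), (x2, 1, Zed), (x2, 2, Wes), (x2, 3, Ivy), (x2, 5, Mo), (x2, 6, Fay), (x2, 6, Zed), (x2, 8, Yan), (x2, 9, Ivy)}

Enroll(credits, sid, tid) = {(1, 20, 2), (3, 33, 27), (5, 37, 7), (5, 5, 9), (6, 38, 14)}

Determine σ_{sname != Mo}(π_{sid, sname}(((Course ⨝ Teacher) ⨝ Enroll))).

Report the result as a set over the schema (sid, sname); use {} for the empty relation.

Course ⋈ Teacher (natural join on cid): {(law, A, Alpha, 33, 3, Rae), (law, A, Gamma, 18, 3, Rae), (law, D, Atlas, 26, 3, Rae), (law, F, Alpha, 6, 3, Rae), (x2, A, Argo, 25, 1, Zed), (x2, A, Argo, 25, 2, Wes), (x2, A, Argo, 25, 3, Ivy), (x2, A, Argo, 25, 5, Mo), (x2, A, Argo, 25, 6, Fay), (x2, A, Argo, 25, 6, Zed), (x2, A, Argo, 25, 8, Yan), (x2, A, Argo, 25, 9, Ivy), (x2, A, Atlas, 19, 1, Zed), (x2, A, Atlas, 19, 2, Wes), (x2, A, Atlas, 19, 3, Ivy), (x2, A, Atlas, 19, 5, Mo), (x2, A, Atlas, 19, 6, Fay), (x2, A, Atlas, 19, 6, Zed), (x2, A, Atlas, 19, 8, Yan), (x2, A, Atlas, 19, 9, Ivy), (x2, A, Helix, 23, 1, Zed), (x2, A, Helix, 23, 2, Wes), (x2, A, Helix, 23, 3, Ivy), (x2, A, Helix, 23, 5, Mo), (x2, A, Helix, 23, 6, Fay), (x2, A, Helix, 23, 6, Zed), (x2, A, Helix, 23, 8, Yan), (x2, A, Helix, 23, 9, Ivy), (x2, C, Gamma, 14, 1, Zed), (x2, C, Gamma, 14, 2, Wes), (x2, C, Gamma, 14, 3, Ivy), (x2, C, Gamma, 14, 5, Mo), (x2, C, Gamma, 14, 6, Fay), (x2, C, Gamma, 14, 6, Zed), (x2, C, Gamma, 14, 8, Yan), (x2, C, Gamma, 14, 9, Ivy), (x2, D, Delta, 27, 1, Zed), (x2, D, Delta, 27, 2, Wes), (x2, D, Delta, 27, 3, Ivy), (x2, D, Delta, 27, 5, Mo), (x2, D, Delta, 27, 6, Fay), (x2, D, Delta, 27, 6, Zed), (x2, D, Delta, 27, 8, Yan), (x2, D, Delta, 27, 9, Ivy)}
(Course ⨝ Teacher) ⋈ Enroll (natural join on credits): {(law, A, Alpha, 33, 3, Rae, 33, 27), (law, A, Gamma, 18, 3, Rae, 33, 27), (law, D, Atlas, 26, 3, Rae, 33, 27), (law, F, Alpha, 6, 3, Rae, 33, 27), (x2, A, Argo, 25, 1, Zed, 20, 2), (x2, A, Argo, 25, 3, Ivy, 33, 27), (x2, A, Argo, 25, 5, Mo, 37, 7), (x2, A, Argo, 25, 5, Mo, 5, 9), (x2, A, Argo, 25, 6, Fay, 38, 14), (x2, A, Argo, 25, 6, Zed, 38, 14), (x2, A, Atlas, 19, 1, Zed, 20, 2), (x2, A, Atlas, 19, 3, Ivy, 33, 27), (x2, A, Atlas, 19, 5, Mo, 37, 7), (x2, A, Atlas, 19, 5, Mo, 5, 9), (x2, A, Atlas, 19, 6, Fay, 38, 14), (x2, A, Atlas, 19, 6, Zed, 38, 14), (x2, A, Helix, 23, 1, Zed, 20, 2), (x2, A, Helix, 23, 3, Ivy, 33, 27), (x2, A, Helix, 23, 5, Mo, 37, 7), (x2, A, Helix, 23, 5, Mo, 5, 9), (x2, A, Helix, 23, 6, Fay, 38, 14), (x2, A, Helix, 23, 6, Zed, 38, 14), (x2, C, Gamma, 14, 1, Zed, 20, 2), (x2, C, Gamma, 14, 3, Ivy, 33, 27), (x2, C, Gamma, 14, 5, Mo, 37, 7), (x2, C, Gamma, 14, 5, Mo, 5, 9), (x2, C, Gamma, 14, 6, Fay, 38, 14), (x2, C, Gamma, 14, 6, Zed, 38, 14), (x2, D, Delta, 27, 1, Zed, 20, 2), (x2, D, Delta, 27, 3, Ivy, 33, 27), (x2, D, Delta, 27, 5, Mo, 37, 7), (x2, D, Delta, 27, 5, Mo, 5, 9), (x2, D, Delta, 27, 6, Fay, 38, 14), (x2, D, Delta, 27, 6, Zed, 38, 14)}
Keep only column(s) sid, sname (27 duplicate(s) eliminated): {(20, Zed), (33, Ivy), (33, Rae), (37, Mo), (38, Fay), (38, Zed), (5, Mo)}
Selection sname != Mo: {(20, Zed), (33, Ivy), (33, Rae), (38, Fay), (38, Zed)}

{(20, Zed), (33, Ivy), (33, Rae), (38, Fay), (38, Zed)}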